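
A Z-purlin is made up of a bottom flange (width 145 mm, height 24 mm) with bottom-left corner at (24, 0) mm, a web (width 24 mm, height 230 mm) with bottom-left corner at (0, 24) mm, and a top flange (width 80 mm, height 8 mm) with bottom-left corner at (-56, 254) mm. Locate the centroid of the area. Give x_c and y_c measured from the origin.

x_c = 40.65 mm, y_c = 101.05 mm

bottom flange: A = 145 × 24 = 3480.00, centroid at (96.50, 12.00).
web: A = 24 × 230 = 5520.00, centroid at (12.00, 139.00).
top flange: A = 80 × 8 = 640.00, centroid at (-16.00, 258.00).
ΣA = 9640.00 mm²
ΣAx_c = (3480.00)(96.50) + (5520.00)(12.00) + (640.00)(-16.00) = 391820.00 mm³
ΣAy_c = (3480.00)(12.00) + (5520.00)(139.00) + (640.00)(258.00) = 974160.00 mm³
x_c = 391820.00 / 9640.00 = 40.65 mm
y_c = 974160.00 / 9640.00 = 101.05 mm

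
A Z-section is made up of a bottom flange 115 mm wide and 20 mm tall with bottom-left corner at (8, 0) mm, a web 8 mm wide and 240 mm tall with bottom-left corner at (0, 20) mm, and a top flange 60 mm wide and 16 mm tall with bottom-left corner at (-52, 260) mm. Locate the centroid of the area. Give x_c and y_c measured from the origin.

bottom flange: A = 115 × 20 = 2300.00, centroid at (65.50, 10.00).
web: A = 8 × 240 = 1920.00, centroid at (4.00, 140.00).
top flange: A = 60 × 16 = 960.00, centroid at (-22.00, 268.00).
ΣA = 5180.00 mm², ΣAx_c = 137210.00 mm³, ΣAy_c = 549080.00 mm³.
x_c = 137210.00/5180.00 = 26.49 mm; y_c = 549080.00/5180.00 = 106.00 mm.

x_c = 26.49 mm, y_c = 106.00 mm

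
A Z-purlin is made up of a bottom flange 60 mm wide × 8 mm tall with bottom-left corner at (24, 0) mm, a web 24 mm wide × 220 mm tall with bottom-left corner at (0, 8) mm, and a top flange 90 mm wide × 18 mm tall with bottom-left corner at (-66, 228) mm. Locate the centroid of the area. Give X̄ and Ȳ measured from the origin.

bottom flange: A = 60 × 8 = 480.00, centroid at (54.00, 4.00).
web: A = 24 × 220 = 5280.00, centroid at (12.00, 118.00).
top flange: A = 90 × 18 = 1620.00, centroid at (-21.00, 237.00).
ΣA = 7380.00 mm²
ΣAX̄ = (480.00)(54.00) + (5280.00)(12.00) + (1620.00)(-21.00) = 55260.00 mm³
ΣAȲ = (480.00)(4.00) + (5280.00)(118.00) + (1620.00)(237.00) = 1008900.00 mm³
X̄ = 55260.00 / 7380.00 = 7.49 mm
Ȳ = 1008900.00 / 7380.00 = 136.71 mm

X̄ = 7.49 mm, Ȳ = 136.71 mm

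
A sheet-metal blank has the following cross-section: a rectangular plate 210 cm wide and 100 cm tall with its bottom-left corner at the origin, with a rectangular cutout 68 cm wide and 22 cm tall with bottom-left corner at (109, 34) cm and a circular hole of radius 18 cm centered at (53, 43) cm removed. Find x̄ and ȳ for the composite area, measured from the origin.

x̄ = 104.79 cm, ȳ = 50.79 cm

plate: A = 210 × 100 = 21000.00, centroid at (105.00, 50.00).
hole 1: A = −(68 × 22) = -1496.00, centroid at (143.00, 45.00).
hole 2: A = −π·18² = -1017.88, centroid at (53.00, 43.00).
ΣA = 18486.12 cm², ΣAx̄ = 1937124.57 cm³, ΣAȳ = 938911.33 cm³.
x̄ = 1937124.57/18486.12 = 104.79 cm; ȳ = 938911.33/18486.12 = 50.79 cm.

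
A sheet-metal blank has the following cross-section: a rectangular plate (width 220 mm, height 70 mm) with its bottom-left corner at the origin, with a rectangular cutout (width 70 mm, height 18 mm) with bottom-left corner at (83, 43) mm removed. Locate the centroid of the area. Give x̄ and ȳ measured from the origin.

Part | A | x̄ᵢ | ȳᵢ | A·x̄ᵢ | A·ȳᵢ
plate | 15400.00 | 110.00 | 35.00 | 1694000.00 | 539000.00
hole | -1260.00 | 118.00 | 52.00 | -148680.00 | -65520.00
Σ | 14140.00 |  |  | 1545320.00 | 473480.00
x̄ = 1545320.00 / 14140.00 = 109.29 mm
ȳ = 473480.00 / 14140.00 = 33.49 mm

x̄ = 109.29 mm, ȳ = 33.49 mm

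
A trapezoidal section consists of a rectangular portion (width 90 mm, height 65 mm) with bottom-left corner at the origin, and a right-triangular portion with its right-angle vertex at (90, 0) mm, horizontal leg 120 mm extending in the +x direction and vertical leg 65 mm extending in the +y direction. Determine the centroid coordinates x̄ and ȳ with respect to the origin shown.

rectangular portion: A = 90 × 65 = 5850.00, centroid at (45.00, 32.50).
triangular portion: A = ½·120·65 = 3900.00, centroid at (130.00, 21.67).
ΣA = 9750.00 mm²
ΣAx̄ = (5850.00)(45.00) + (3900.00)(130.00) = 770250.00 mm³
ΣAȳ = (5850.00)(32.50) + (3900.00)(21.67) = 274625.00 mm³
x̄ = 770250.00 / 9750.00 = 79.00 mm
ȳ = 274625.00 / 9750.00 = 28.17 mm

x̄ = 79.00 mm, ȳ = 28.17 mm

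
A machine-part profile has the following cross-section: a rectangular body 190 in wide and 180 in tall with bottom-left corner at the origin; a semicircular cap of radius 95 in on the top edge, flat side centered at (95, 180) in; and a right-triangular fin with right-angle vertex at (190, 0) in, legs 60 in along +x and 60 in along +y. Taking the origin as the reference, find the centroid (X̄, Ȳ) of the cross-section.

Part | A | x̄ᵢ | ȳᵢ | A·x̄ᵢ | A·ȳᵢ
rectangular body | 34200.00 | 95.00 | 90.00 | 3249000.00 | 3078000.00
semicircular top | 14176.44 | 95.00 | 220.32 | 1346761.50 | 3123341.97
triangular fin | 1800.00 | 210.00 | 20.00 | 378000.00 | 36000.00
Σ | 50176.44 |  |  | 4973761.50 | 6237341.97
X̄ = 4973761.50 / 50176.44 = 99.13 in
Ȳ = 6237341.97 / 50176.44 = 124.31 in

X̄ = 99.13 in, Ȳ = 124.31 in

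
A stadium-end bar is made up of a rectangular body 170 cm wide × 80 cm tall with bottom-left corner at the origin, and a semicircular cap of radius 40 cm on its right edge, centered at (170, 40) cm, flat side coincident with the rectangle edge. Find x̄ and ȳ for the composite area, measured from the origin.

x̄ = 100.91 cm, ȳ = 40.00 cm

rectangular body: A = 170 × 80 = 13600.00, centroid at (85.00, 40.00).
semicircular end: A = ½π·40² = 2513.27, centroid at (186.98, 40.00).
ΣA = 16113.27 cm², ΣAx̄ = 1625923.27 cm³, ΣAȳ = 644530.96 cm³.
x̄ = 1625923.27/16113.27 = 100.91 cm; ȳ = 644530.96/16113.27 = 40.00 cm.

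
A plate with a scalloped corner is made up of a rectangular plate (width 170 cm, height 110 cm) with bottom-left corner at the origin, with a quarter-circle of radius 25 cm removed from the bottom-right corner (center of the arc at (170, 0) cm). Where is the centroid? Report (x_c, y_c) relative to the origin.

plate: A = 170 × 110 = 18700.00, centroid at (85.00, 55.00).
removed quarter-circle: A = −¼π·25² = -490.87, centroid at (159.39, 10.61).
ΣA = 18209.13 cm², ΣAx_c = 1511259.78 cm³, ΣAy_c = 1023291.67 cm³.
x_c = 1511259.78/18209.13 = 82.99 cm; y_c = 1023291.67/18209.13 = 56.20 cm.

x_c = 82.99 cm, y_c = 56.20 cm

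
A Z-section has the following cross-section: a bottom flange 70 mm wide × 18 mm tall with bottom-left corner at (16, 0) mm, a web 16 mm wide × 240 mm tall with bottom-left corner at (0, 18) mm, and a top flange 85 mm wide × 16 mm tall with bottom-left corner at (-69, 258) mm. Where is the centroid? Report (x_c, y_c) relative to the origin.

bottom flange: A = 70 × 18 = 1260.00, centroid at (51.00, 9.00).
web: A = 16 × 240 = 3840.00, centroid at (8.00, 138.00).
top flange: A = 85 × 16 = 1360.00, centroid at (-26.50, 266.00).
ΣA = 6460.00 mm²
ΣAx_c = (1260.00)(51.00) + (3840.00)(8.00) + (1360.00)(-26.50) = 58940.00 mm³
ΣAy_c = (1260.00)(9.00) + (3840.00)(138.00) + (1360.00)(266.00) = 903020.00 mm³
x_c = 58940.00 / 6460.00 = 9.12 mm
y_c = 903020.00 / 6460.00 = 139.79 mm

x_c = 9.12 mm, y_c = 139.79 mm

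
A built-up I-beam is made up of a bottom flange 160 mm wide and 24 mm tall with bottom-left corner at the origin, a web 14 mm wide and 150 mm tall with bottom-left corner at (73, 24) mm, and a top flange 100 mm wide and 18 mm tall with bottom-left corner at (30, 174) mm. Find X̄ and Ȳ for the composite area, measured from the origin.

X̄ = 80.00 mm, Ȳ = 75.37 mm

bottom flange: A = 160 × 24 = 3840.00, centroid at (80.00, 12.00).
web: A = 14 × 150 = 2100.00, centroid at (80.00, 99.00).
top flange: A = 100 × 18 = 1800.00, centroid at (80.00, 183.00).
ΣA = 7740.00 mm², ΣAX̄ = 619200.00 mm³, ΣAȲ = 583380.00 mm³.
X̄ = 619200.00/7740.00 = 80.00 mm; Ȳ = 583380.00/7740.00 = 75.37 mm.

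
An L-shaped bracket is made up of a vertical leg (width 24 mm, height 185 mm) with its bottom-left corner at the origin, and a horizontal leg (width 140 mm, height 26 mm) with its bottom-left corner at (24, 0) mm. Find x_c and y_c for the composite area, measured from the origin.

Part | A | x̄ᵢ | ȳᵢ | A·x̄ᵢ | A·ȳᵢ
vertical leg | 4440.00 | 12.00 | 92.50 | 53280.00 | 410700.00
horizontal leg | 3640.00 | 94.00 | 13.00 | 342160.00 | 47320.00
Σ | 8080.00 |  |  | 395440.00 | 458020.00
x_c = 395440.00 / 8080.00 = 48.94 mm
y_c = 458020.00 / 8080.00 = 56.69 mm

x_c = 48.94 mm, y_c = 56.69 mm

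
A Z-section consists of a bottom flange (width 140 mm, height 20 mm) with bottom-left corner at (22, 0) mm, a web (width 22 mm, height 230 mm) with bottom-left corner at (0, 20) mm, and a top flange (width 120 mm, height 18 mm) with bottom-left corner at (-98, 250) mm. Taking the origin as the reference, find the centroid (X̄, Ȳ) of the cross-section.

Part | A | x̄ᵢ | ȳᵢ | A·x̄ᵢ | A·ȳᵢ
bottom flange | 2800.00 | 92.00 | 10.00 | 257600.00 | 28000.00
web | 5060.00 | 11.00 | 135.00 | 55660.00 | 683100.00
top flange | 2160.00 | -38.00 | 259.00 | -82080.00 | 559440.00
Σ | 10020.00 |  |  | 231180.00 | 1270540.00
X̄ = 231180.00 / 10020.00 = 23.07 mm
Ȳ = 1270540.00 / 10020.00 = 126.80 mm

X̄ = 23.07 mm, Ȳ = 126.80 mm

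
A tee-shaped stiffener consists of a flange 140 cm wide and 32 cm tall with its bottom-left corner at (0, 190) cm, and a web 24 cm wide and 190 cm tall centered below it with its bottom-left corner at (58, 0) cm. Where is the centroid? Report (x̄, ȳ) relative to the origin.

Part | A | x̄ᵢ | ȳᵢ | A·x̄ᵢ | A·ȳᵢ
web | 4560.00 | 70.00 | 95.00 | 319200.00 | 433200.00
flange | 4480.00 | 70.00 | 206.00 | 313600.00 | 922880.00
Σ | 9040.00 |  |  | 632800.00 | 1356080.00
x̄ = 632800.00 / 9040.00 = 70.00 cm
ȳ = 1356080.00 / 9040.00 = 150.01 cm

x̄ = 70.00 cm, ȳ = 150.01 cm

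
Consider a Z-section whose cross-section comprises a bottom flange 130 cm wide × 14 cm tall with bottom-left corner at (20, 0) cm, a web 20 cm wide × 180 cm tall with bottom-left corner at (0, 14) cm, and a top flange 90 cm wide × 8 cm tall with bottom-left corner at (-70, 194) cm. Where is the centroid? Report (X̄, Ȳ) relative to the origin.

X̄ = 28.13 cm, Ȳ = 86.27 cm

Part | A | x̄ᵢ | ȳᵢ | A·x̄ᵢ | A·ȳᵢ
bottom flange | 1820.00 | 85.00 | 7.00 | 154700.00 | 12740.00
web | 3600.00 | 10.00 | 104.00 | 36000.00 | 374400.00
top flange | 720.00 | -25.00 | 198.00 | -18000.00 | 142560.00
Σ | 6140.00 |  |  | 172700.00 | 529700.00
X̄ = 172700.00 / 6140.00 = 28.13 cm
Ȳ = 529700.00 / 6140.00 = 86.27 cm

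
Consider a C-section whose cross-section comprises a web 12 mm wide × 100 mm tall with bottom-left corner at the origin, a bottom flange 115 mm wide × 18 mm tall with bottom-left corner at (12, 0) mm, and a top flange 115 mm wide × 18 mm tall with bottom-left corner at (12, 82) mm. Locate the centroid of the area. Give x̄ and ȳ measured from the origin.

x̄ = 55.23 mm, ȳ = 50.00 mm

web: A = 12 × 100 = 1200.00, centroid at (6.00, 50.00).
bottom flange: A = 115 × 18 = 2070.00, centroid at (69.50, 9.00).
top flange: A = 115 × 18 = 2070.00, centroid at (69.50, 91.00).
ΣA = 5340.00 mm², ΣAx̄ = 294930.00 mm³, ΣAȳ = 267000.00 mm³.
x̄ = 294930.00/5340.00 = 55.23 mm; ȳ = 267000.00/5340.00 = 50.00 mm.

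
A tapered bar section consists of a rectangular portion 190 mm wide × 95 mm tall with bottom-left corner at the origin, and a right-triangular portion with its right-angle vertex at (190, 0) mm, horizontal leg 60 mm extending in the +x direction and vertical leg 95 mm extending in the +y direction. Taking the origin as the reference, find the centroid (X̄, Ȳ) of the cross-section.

rectangular portion: A = 190 × 95 = 18050.00, centroid at (95.00, 47.50).
triangular portion: A = ½·60·95 = 2850.00, centroid at (210.00, 31.67).
ΣA = 20900.00 mm²
ΣAX̄ = (18050.00)(95.00) + (2850.00)(210.00) = 2313250.00 mm³
ΣAȲ = (18050.00)(47.50) + (2850.00)(31.67) = 947625.00 mm³
X̄ = 2313250.00 / 20900.00 = 110.68 mm
Ȳ = 947625.00 / 20900.00 = 45.34 mm

X̄ = 110.68 mm, Ȳ = 45.34 mm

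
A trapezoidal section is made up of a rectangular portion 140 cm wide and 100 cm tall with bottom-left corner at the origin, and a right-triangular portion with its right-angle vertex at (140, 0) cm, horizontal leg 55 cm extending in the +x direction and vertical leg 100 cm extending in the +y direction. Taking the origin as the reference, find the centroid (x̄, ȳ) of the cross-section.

x̄ = 84.50 cm, ȳ = 47.26 cm

Part | A | x̄ᵢ | ȳᵢ | A·x̄ᵢ | A·ȳᵢ
rectangular portion | 14000.00 | 70.00 | 50.00 | 980000.00 | 700000.00
triangular portion | 2750.00 | 158.33 | 33.33 | 435416.67 | 91666.67
Σ | 16750.00 |  |  | 1415416.67 | 791666.67
x̄ = 1415416.67 / 16750.00 = 84.50 cm
ȳ = 791666.67 / 16750.00 = 47.26 cm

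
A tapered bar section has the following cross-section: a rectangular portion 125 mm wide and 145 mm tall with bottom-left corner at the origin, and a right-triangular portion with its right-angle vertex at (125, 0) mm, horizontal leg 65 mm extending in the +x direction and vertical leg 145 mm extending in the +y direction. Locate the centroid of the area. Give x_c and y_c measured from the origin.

Part | A | x̄ᵢ | ȳᵢ | A·x̄ᵢ | A·ȳᵢ
rectangular portion | 18125.00 | 62.50 | 72.50 | 1132812.50 | 1314062.50
triangular portion | 4712.50 | 146.67 | 48.33 | 691166.67 | 227770.83
Σ | 22837.50 |  |  | 1823979.17 | 1541833.33
x_c = 1823979.17 / 22837.50 = 79.87 mm
y_c = 1541833.33 / 22837.50 = 67.51 mm

x_c = 79.87 mm, y_c = 67.51 mm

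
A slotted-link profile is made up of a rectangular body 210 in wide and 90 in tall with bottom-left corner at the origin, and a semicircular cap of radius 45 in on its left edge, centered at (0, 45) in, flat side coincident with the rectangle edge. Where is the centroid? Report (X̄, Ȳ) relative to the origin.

X̄ = 87.12 in, Ȳ = 45.00 in

Part | A | x̄ᵢ | ȳᵢ | A·x̄ᵢ | A·ȳᵢ
rectangular body | 18900.00 | 105.00 | 45.00 | 1984500.00 | 850500.00
semicircular end | 3180.86 | -19.10 | 45.00 | -60750.00 | 143138.82
Σ | 22080.86 |  |  | 1923750.00 | 993638.82
X̄ = 1923750.00 / 22080.86 = 87.12 in
Ȳ = 993638.82 / 22080.86 = 45.00 in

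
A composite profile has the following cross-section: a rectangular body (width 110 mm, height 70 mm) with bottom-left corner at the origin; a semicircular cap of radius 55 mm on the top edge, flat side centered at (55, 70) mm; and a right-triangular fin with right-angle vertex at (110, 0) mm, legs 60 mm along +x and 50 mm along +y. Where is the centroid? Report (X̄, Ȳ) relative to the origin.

Part | A | x̄ᵢ | ȳᵢ | A·x̄ᵢ | A·ȳᵢ
rectangular body | 7700.00 | 55.00 | 35.00 | 423500.00 | 269500.00
semicircular top | 4751.66 | 55.00 | 93.34 | 261341.24 | 443532.79
triangular fin | 1500.00 | 130.00 | 16.67 | 195000.00 | 25000.00
Σ | 13951.66 |  |  | 879841.24 | 738032.79
X̄ = 879841.24 / 13951.66 = 63.06 mm
Ȳ = 738032.79 / 13951.66 = 52.90 mm

X̄ = 63.06 mm, Ȳ = 52.90 mm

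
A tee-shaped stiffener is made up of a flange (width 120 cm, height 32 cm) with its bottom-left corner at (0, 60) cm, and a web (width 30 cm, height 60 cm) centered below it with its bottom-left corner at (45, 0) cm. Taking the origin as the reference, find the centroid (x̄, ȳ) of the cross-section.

x̄ = 60.00 cm, ȳ = 61.32 cm

Part | A | x̄ᵢ | ȳᵢ | A·x̄ᵢ | A·ȳᵢ
web | 1800.00 | 60.00 | 30.00 | 108000.00 | 54000.00
flange | 3840.00 | 60.00 | 76.00 | 230400.00 | 291840.00
Σ | 5640.00 |  |  | 338400.00 | 345840.00
x̄ = 338400.00 / 5640.00 = 60.00 cm
ȳ = 345840.00 / 5640.00 = 61.32 cm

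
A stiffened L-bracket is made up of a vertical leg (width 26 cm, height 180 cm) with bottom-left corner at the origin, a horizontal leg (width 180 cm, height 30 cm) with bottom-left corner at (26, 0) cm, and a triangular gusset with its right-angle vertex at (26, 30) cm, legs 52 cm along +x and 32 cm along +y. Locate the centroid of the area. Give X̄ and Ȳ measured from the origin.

vertical leg: A = 26 × 180 = 4680.00, centroid at (13.00, 90.00).
horizontal leg: A = 180 × 30 = 5400.00, centroid at (116.00, 15.00).
gusset: A = ½·52·32 = 832.00, centroid at (43.33, 40.67).
ΣA = 10912.00 cm², ΣAX̄ = 723293.33 cm³, ΣAȲ = 536034.67 cm³.
X̄ = 723293.33/10912.00 = 66.28 cm; Ȳ = 536034.67/10912.00 = 49.12 cm.

X̄ = 66.28 cm, Ȳ = 49.12 cm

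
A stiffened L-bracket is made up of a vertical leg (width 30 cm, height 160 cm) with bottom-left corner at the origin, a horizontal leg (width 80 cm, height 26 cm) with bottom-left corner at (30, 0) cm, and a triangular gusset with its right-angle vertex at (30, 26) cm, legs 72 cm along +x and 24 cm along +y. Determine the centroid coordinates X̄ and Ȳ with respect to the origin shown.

Part | A | x̄ᵢ | ȳᵢ | A·x̄ᵢ | A·ȳᵢ
vertical leg | 4800.00 | 15.00 | 80.00 | 72000.00 | 384000.00
horizontal leg | 2080.00 | 70.00 | 13.00 | 145600.00 | 27040.00
gusset | 864.00 | 54.00 | 34.00 | 46656.00 | 29376.00
Σ | 7744.00 |  |  | 264256.00 | 440416.00
X̄ = 264256.00 / 7744.00 = 34.12 cm
Ȳ = 440416.00 / 7744.00 = 56.87 cm

X̄ = 34.12 cm, Ȳ = 56.87 cm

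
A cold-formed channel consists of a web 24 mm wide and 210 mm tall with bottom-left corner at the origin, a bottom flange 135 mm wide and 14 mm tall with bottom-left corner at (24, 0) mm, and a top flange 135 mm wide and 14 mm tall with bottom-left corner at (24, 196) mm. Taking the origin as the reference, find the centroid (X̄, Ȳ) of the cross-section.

web: A = 24 × 210 = 5040.00, centroid at (12.00, 105.00).
bottom flange: A = 135 × 14 = 1890.00, centroid at (91.50, 7.00).
top flange: A = 135 × 14 = 1890.00, centroid at (91.50, 203.00).
ΣA = 8820.00 mm², ΣAX̄ = 406350.00 mm³, ΣAȲ = 926100.00 mm³.
X̄ = 406350.00/8820.00 = 46.07 mm; Ȳ = 926100.00/8820.00 = 105.00 mm.

X̄ = 46.07 mm, Ȳ = 105.00 mm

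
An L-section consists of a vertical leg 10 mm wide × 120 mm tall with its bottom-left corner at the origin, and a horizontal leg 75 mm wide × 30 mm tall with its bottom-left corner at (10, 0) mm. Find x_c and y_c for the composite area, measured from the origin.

Part | A | x̄ᵢ | ȳᵢ | A·x̄ᵢ | A·ȳᵢ
vertical leg | 1200.00 | 5.00 | 60.00 | 6000.00 | 72000.00
horizontal leg | 2250.00 | 47.50 | 15.00 | 106875.00 | 33750.00
Σ | 3450.00 |  |  | 112875.00 | 105750.00
x_c = 112875.00 / 3450.00 = 32.72 mm
y_c = 105750.00 / 3450.00 = 30.65 mm

x_c = 32.72 mm, y_c = 30.65 mm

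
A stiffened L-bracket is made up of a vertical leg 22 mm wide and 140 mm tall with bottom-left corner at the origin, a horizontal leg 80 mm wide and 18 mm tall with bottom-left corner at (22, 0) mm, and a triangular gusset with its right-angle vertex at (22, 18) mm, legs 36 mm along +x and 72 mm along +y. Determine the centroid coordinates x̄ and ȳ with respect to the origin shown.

Part | A | x̄ᵢ | ȳᵢ | A·x̄ᵢ | A·ȳᵢ
vertical leg | 3080.00 | 11.00 | 70.00 | 33880.00 | 215600.00
horizontal leg | 1440.00 | 62.00 | 9.00 | 89280.00 | 12960.00
gusset | 1296.00 | 34.00 | 42.00 | 44064.00 | 54432.00
Σ | 5816.00 |  |  | 167224.00 | 282992.00
x̄ = 167224.00 / 5816.00 = 28.75 mm
ȳ = 282992.00 / 5816.00 = 48.66 mm

x̄ = 28.75 mm, ȳ = 48.66 mm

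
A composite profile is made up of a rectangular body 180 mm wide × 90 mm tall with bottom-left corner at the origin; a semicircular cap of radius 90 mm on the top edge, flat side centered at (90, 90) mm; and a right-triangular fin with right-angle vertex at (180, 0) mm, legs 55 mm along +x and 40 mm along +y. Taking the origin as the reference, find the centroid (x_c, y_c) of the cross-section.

rectangular body: A = 180 × 90 = 16200.00, centroid at (90.00, 45.00).
semicircular top: A = ½π·90² = 12723.45, centroid at (90.00, 128.20).
triangular fin: A = ½·55·40 = 1100.00, centroid at (198.33, 13.33).
ΣA = 30023.45 mm², ΣAx_c = 2821277.19 mm³, ΣAy_c = 2374777.19 mm³.
x_c = 2821277.19/30023.45 = 93.97 mm; y_c = 2374777.19/30023.45 = 79.10 mm.

x_c = 93.97 mm, y_c = 79.10 mm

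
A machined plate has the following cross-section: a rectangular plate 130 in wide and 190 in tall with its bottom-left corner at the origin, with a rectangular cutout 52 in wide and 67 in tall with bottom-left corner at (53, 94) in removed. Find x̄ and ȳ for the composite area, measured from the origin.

x̄ = 62.70 in, ȳ = 89.66 in

plate: A = 130 × 190 = 24700.00, centroid at (65.00, 95.00).
hole: A = −(52 × 67) = -3484.00, centroid at (79.00, 127.50).
ΣA = 21216.00 in²
ΣAx̄ = (24700.00)(65.00) + (-3484.00)(79.00) = 1330264.00 in³
ΣAȳ = (24700.00)(95.00) + (-3484.00)(127.50) = 1902290.00 in³
x̄ = 1330264.00 / 21216.00 = 62.70 in
ȳ = 1902290.00 / 21216.00 = 89.66 in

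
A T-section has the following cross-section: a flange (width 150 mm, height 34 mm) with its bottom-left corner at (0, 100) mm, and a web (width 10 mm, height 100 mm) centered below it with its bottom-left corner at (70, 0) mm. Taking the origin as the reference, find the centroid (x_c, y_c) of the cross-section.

x_c = 75.00 mm, y_c = 106.02 mm

web: A = 10 × 100 = 1000.00, centroid at (75.00, 50.00).
flange: A = 150 × 34 = 5100.00, centroid at (75.00, 117.00).
ΣA = 6100.00 mm²
ΣAx_c = (1000.00)(75.00) + (5100.00)(75.00) = 457500.00 mm³
ΣAy_c = (1000.00)(50.00) + (5100.00)(117.00) = 646700.00 mm³
x_c = 457500.00 / 6100.00 = 75.00 mm
y_c = 646700.00 / 6100.00 = 106.02 mm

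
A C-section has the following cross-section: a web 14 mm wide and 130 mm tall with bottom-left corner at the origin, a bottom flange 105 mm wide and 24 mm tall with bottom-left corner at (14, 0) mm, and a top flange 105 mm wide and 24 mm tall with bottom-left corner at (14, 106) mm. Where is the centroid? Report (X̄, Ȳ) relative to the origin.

X̄ = 50.71 mm, Ȳ = 65.00 mm

web: A = 14 × 130 = 1820.00, centroid at (7.00, 65.00).
bottom flange: A = 105 × 24 = 2520.00, centroid at (66.50, 12.00).
top flange: A = 105 × 24 = 2520.00, centroid at (66.50, 118.00).
ΣA = 6860.00 mm²
ΣAX̄ = (1820.00)(7.00) + (2520.00)(66.50) + (2520.00)(66.50) = 347900.00 mm³
ΣAȲ = (1820.00)(65.00) + (2520.00)(12.00) + (2520.00)(118.00) = 445900.00 mm³
X̄ = 347900.00 / 6860.00 = 50.71 mm
Ȳ = 445900.00 / 6860.00 = 65.00 mm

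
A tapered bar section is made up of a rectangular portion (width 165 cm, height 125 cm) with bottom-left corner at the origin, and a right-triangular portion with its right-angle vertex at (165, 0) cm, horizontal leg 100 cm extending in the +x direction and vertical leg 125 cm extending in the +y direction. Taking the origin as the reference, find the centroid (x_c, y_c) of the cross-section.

x_c = 109.44 cm, y_c = 57.66 cm

rectangular portion: A = 165 × 125 = 20625.00, centroid at (82.50, 62.50).
triangular portion: A = ½·100·125 = 6250.00, centroid at (198.33, 41.67).
ΣA = 26875.00 cm², ΣAx_c = 2941145.83 cm³, ΣAy_c = 1549479.17 cm³.
x_c = 2941145.83/26875.00 = 109.44 cm; y_c = 1549479.17/26875.00 = 57.66 cm.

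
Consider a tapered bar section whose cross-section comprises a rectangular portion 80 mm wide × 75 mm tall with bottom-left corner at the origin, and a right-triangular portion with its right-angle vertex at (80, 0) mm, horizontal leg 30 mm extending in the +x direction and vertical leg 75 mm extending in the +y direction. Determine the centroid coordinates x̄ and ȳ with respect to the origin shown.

x̄ = 47.89 mm, ȳ = 35.53 mm

rectangular portion: A = 80 × 75 = 6000.00, centroid at (40.00, 37.50).
triangular portion: A = ½·30·75 = 1125.00, centroid at (90.00, 25.00).
ΣA = 7125.00 mm²
ΣAx̄ = (6000.00)(40.00) + (1125.00)(90.00) = 341250.00 mm³
ΣAȳ = (6000.00)(37.50) + (1125.00)(25.00) = 253125.00 mm³
x̄ = 341250.00 / 7125.00 = 47.89 mm
ȳ = 253125.00 / 7125.00 = 35.53 mm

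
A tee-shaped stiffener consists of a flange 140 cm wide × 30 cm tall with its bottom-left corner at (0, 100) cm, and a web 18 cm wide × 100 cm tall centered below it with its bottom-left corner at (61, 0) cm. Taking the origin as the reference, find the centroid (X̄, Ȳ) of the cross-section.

X̄ = 70.00 cm, Ȳ = 95.50 cm

web: A = 18 × 100 = 1800.00, centroid at (70.00, 50.00).
flange: A = 140 × 30 = 4200.00, centroid at (70.00, 115.00).
ΣA = 6000.00 cm²
ΣAX̄ = (1800.00)(70.00) + (4200.00)(70.00) = 420000.00 cm³
ΣAȲ = (1800.00)(50.00) + (4200.00)(115.00) = 573000.00 cm³
X̄ = 420000.00 / 6000.00 = 70.00 cm
Ȳ = 573000.00 / 6000.00 = 95.50 cm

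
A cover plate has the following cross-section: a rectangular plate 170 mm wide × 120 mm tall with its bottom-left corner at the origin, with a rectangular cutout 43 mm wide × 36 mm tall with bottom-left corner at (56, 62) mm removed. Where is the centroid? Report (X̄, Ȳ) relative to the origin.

X̄ = 85.62 mm, Ȳ = 58.36 mm

plate: A = 170 × 120 = 20400.00, centroid at (85.00, 60.00).
hole: A = −(43 × 36) = -1548.00, centroid at (77.50, 80.00).
ΣA = 18852.00 mm², ΣAX̄ = 1614030.00 mm³, ΣAȲ = 1100160.00 mm³.
X̄ = 1614030.00/18852.00 = 85.62 mm; Ȳ = 1100160.00/18852.00 = 58.36 mm.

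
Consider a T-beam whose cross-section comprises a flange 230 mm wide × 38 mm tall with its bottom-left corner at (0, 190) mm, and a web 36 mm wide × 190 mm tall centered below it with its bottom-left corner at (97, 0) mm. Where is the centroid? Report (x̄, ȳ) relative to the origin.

web: A = 36 × 190 = 6840.00, centroid at (115.00, 95.00).
flange: A = 230 × 38 = 8740.00, centroid at (115.00, 209.00).
ΣA = 15580.00 mm², ΣAx̄ = 1791700.00 mm³, ΣAȳ = 2476460.00 mm³.
x̄ = 1791700.00/15580.00 = 115.00 mm; ȳ = 2476460.00/15580.00 = 158.95 mm.

x̄ = 115.00 mm, ȳ = 158.95 mm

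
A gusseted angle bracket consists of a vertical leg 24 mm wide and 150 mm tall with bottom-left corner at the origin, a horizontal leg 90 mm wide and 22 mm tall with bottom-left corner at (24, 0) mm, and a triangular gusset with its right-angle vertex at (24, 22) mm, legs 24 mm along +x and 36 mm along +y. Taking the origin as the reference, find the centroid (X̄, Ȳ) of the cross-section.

vertical leg: A = 24 × 150 = 3600.00, centroid at (12.00, 75.00).
horizontal leg: A = 90 × 22 = 1980.00, centroid at (69.00, 11.00).
gusset: A = ½·24·36 = 432.00, centroid at (32.00, 34.00).
ΣA = 6012.00 mm², ΣAX̄ = 193644.00 mm³, ΣAȲ = 306468.00 mm³.
X̄ = 193644.00/6012.00 = 32.21 mm; Ȳ = 306468.00/6012.00 = 50.98 mm.

X̄ = 32.21 mm, Ȳ = 50.98 mm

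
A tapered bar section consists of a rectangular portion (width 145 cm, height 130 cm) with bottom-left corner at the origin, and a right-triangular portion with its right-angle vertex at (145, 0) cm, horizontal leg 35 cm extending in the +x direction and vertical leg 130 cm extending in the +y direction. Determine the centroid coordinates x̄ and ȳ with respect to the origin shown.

rectangular portion: A = 145 × 130 = 18850.00, centroid at (72.50, 65.00).
triangular portion: A = ½·35·130 = 2275.00, centroid at (156.67, 43.33).
ΣA = 21125.00 cm², ΣAx̄ = 1723041.67 cm³, ΣAȳ = 1323833.33 cm³.
x̄ = 1723041.67/21125.00 = 81.56 cm; ȳ = 1323833.33/21125.00 = 62.67 cm.

x̄ = 81.56 cm, ȳ = 62.67 cm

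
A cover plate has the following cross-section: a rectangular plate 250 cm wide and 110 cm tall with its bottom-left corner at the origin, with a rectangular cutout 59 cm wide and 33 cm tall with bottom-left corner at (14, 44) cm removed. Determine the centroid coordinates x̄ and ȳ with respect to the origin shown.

plate: A = 250 × 110 = 27500.00, centroid at (125.00, 55.00).
hole: A = −(59 × 33) = -1947.00, centroid at (43.50, 60.50).
ΣA = 25553.00 cm², ΣAx̄ = 3352805.50 cm³, ΣAȳ = 1394706.50 cm³.
x̄ = 3352805.50/25553.00 = 131.21 cm; ȳ = 1394706.50/25553.00 = 54.58 cm.

x̄ = 131.21 cm, ȳ = 54.58 cm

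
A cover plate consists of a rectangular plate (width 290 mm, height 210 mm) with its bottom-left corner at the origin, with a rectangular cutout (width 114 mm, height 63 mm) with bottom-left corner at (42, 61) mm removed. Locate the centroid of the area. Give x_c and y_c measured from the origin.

plate: A = 290 × 210 = 60900.00, centroid at (145.00, 105.00).
hole: A = −(114 × 63) = -7182.00, centroid at (99.00, 92.50).
ΣA = 53718.00 mm², ΣAx_c = 8119482.00 mm³, ΣAy_c = 5730165.00 mm³.
x_c = 8119482.00/53718.00 = 151.15 mm; y_c = 5730165.00/53718.00 = 106.67 mm.

x_c = 151.15 mm, y_c = 106.67 mm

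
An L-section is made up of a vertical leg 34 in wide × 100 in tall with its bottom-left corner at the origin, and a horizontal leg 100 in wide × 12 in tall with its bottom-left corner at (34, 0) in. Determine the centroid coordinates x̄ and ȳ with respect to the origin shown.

Part | A | x̄ᵢ | ȳᵢ | A·x̄ᵢ | A·ȳᵢ
vertical leg | 3400.00 | 17.00 | 50.00 | 57800.00 | 170000.00
horizontal leg | 1200.00 | 84.00 | 6.00 | 100800.00 | 7200.00
Σ | 4600.00 |  |  | 158600.00 | 177200.00
x̄ = 158600.00 / 4600.00 = 34.48 in
ȳ = 177200.00 / 4600.00 = 38.52 in

x̄ = 34.48 in, ȳ = 38.52 in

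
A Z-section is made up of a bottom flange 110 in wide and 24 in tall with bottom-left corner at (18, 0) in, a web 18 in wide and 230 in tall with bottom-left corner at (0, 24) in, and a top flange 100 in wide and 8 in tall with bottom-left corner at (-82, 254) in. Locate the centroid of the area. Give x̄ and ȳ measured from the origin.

x̄ = 26.96 in, ȳ = 107.33 in

bottom flange: A = 110 × 24 = 2640.00, centroid at (73.00, 12.00).
web: A = 18 × 230 = 4140.00, centroid at (9.00, 139.00).
top flange: A = 100 × 8 = 800.00, centroid at (-32.00, 258.00).
ΣA = 7580.00 in²
ΣAx̄ = (2640.00)(73.00) + (4140.00)(9.00) + (800.00)(-32.00) = 204380.00 in³
ΣAȳ = (2640.00)(12.00) + (4140.00)(139.00) + (800.00)(258.00) = 813540.00 in³
x̄ = 204380.00 / 7580.00 = 26.96 in
ȳ = 813540.00 / 7580.00 = 107.33 in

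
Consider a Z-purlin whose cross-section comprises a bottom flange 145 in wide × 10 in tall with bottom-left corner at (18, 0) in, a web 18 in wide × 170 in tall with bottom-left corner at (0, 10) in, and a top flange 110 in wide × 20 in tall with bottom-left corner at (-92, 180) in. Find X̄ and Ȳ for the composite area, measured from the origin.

bottom flange: A = 145 × 10 = 1450.00, centroid at (90.50, 5.00).
web: A = 18 × 170 = 3060.00, centroid at (9.00, 95.00).
top flange: A = 110 × 20 = 2200.00, centroid at (-37.00, 190.00).
ΣA = 6710.00 in²
ΣAX̄ = (1450.00)(90.50) + (3060.00)(9.00) + (2200.00)(-37.00) = 77365.00 in³
ΣAȲ = (1450.00)(5.00) + (3060.00)(95.00) + (2200.00)(190.00) = 715950.00 in³
X̄ = 77365.00 / 6710.00 = 11.53 in
Ȳ = 715950.00 / 6710.00 = 106.70 in

X̄ = 11.53 in, Ȳ = 106.70 in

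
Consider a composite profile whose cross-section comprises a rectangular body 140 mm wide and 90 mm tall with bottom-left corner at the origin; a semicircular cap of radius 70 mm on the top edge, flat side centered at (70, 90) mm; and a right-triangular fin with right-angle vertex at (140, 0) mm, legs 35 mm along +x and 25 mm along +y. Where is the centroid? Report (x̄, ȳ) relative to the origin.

x̄ = 71.72 mm, ȳ = 71.96 mm

rectangular body: A = 140 × 90 = 12600.00, centroid at (70.00, 45.00).
semicircular top: A = ½π·70² = 7696.90, centroid at (70.00, 119.71).
triangular fin: A = ½·35·25 = 437.50, centroid at (151.67, 8.33).
ΣA = 20734.40 mm²
ΣAx̄ = (12600.00)(70.00) + (7696.90)(70.00) + (437.50)(151.67) = 1487137.31 mm³
ΣAȳ = (12600.00)(45.00) + (7696.90)(119.71) + (437.50)(8.33) = 1492033.68 mm³
x̄ = 1487137.31 / 20734.40 = 71.72 mm
ȳ = 1492033.68 / 20734.40 = 71.96 mm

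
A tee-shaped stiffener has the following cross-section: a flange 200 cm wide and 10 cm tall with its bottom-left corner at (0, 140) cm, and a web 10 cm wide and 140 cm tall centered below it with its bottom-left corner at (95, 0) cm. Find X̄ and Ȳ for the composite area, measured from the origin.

X̄ = 100.00 cm, Ȳ = 114.12 cm

Part | A | x̄ᵢ | ȳᵢ | A·x̄ᵢ | A·ȳᵢ
web | 1400.00 | 100.00 | 70.00 | 140000.00 | 98000.00
flange | 2000.00 | 100.00 | 145.00 | 200000.00 | 290000.00
Σ | 3400.00 |  |  | 340000.00 | 388000.00
X̄ = 340000.00 / 3400.00 = 100.00 cm
Ȳ = 388000.00 / 3400.00 = 114.12 cm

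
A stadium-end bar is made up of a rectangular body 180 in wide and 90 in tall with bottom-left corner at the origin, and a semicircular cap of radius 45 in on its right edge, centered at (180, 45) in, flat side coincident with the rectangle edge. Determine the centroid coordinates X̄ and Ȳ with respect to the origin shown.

rectangular body: A = 180 × 90 = 16200.00, centroid at (90.00, 45.00).
semicircular end: A = ½π·45² = 3180.86, centroid at (199.10, 45.00).
ΣA = 19380.86 in²
ΣAX̄ = (16200.00)(90.00) + (3180.86)(199.10) = 2091305.26 in³
ΣAȲ = (16200.00)(45.00) + (3180.86)(45.00) = 872138.82 in³
X̄ = 2091305.26 / 19380.86 = 107.91 in
Ȳ = 872138.82 / 19380.86 = 45.00 in

X̄ = 107.91 in, Ȳ = 45.00 in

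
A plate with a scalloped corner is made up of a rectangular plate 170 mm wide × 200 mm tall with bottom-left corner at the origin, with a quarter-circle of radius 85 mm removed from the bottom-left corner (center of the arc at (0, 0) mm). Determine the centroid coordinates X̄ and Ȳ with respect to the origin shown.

Part | A | x̄ᵢ | ȳᵢ | A·x̄ᵢ | A·ȳᵢ
plate | 34000.00 | 85.00 | 100.00 | 2890000.00 | 3400000.00
removed quarter-circle | -5674.50 | 36.08 | 36.08 | -204708.33 | -204708.33
Σ | 28325.50 |  |  | 2685291.67 | 3195291.67
X̄ = 2685291.67 / 28325.50 = 94.80 mm
Ȳ = 3195291.67 / 28325.50 = 112.81 mm

X̄ = 94.80 mm, Ȳ = 112.81 mm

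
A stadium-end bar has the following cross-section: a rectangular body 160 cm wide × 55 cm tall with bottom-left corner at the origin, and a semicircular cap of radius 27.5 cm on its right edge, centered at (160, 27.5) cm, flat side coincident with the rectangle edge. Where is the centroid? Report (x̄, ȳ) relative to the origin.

rectangular body: A = 160 × 55 = 8800.00, centroid at (80.00, 27.50).
semicircular end: A = ½π·27.5² = 1187.91, centroid at (171.67, 27.50).
ΣA = 9987.91 cm², ΣAx̄ = 907930.94 cm³, ΣAȳ = 274667.65 cm³.
x̄ = 907930.94/9987.91 = 90.90 cm; ȳ = 274667.65/9987.91 = 27.50 cm.

x̄ = 90.90 cm, ȳ = 27.50 cm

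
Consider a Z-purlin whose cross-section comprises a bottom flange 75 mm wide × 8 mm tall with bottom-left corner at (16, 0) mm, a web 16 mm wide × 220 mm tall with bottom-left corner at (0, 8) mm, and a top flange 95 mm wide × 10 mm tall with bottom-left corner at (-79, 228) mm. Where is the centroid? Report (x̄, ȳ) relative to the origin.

x̄ = 5.98 mm, ȳ = 126.06 mm

bottom flange: A = 75 × 8 = 600.00, centroid at (53.50, 4.00).
web: A = 16 × 220 = 3520.00, centroid at (8.00, 118.00).
top flange: A = 95 × 10 = 950.00, centroid at (-31.50, 233.00).
ΣA = 5070.00 mm²
ΣAx̄ = (600.00)(53.50) + (3520.00)(8.00) + (950.00)(-31.50) = 30335.00 mm³
ΣAȳ = (600.00)(4.00) + (3520.00)(118.00) + (950.00)(233.00) = 639110.00 mm³
x̄ = 30335.00 / 5070.00 = 5.98 mm
ȳ = 639110.00 / 5070.00 = 126.06 mm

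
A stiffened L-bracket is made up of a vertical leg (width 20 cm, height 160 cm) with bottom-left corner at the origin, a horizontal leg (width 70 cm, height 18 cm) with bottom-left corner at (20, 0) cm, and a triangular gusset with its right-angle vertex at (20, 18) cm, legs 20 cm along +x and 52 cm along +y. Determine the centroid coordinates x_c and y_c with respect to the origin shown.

vertical leg: A = 20 × 160 = 3200.00, centroid at (10.00, 80.00).
horizontal leg: A = 70 × 18 = 1260.00, centroid at (55.00, 9.00).
gusset: A = ½·20·52 = 520.00, centroid at (26.67, 35.33).
ΣA = 4980.00 cm²
ΣAx_c = (3200.00)(10.00) + (1260.00)(55.00) + (520.00)(26.67) = 115166.67 cm³
ΣAy_c = (3200.00)(80.00) + (1260.00)(9.00) + (520.00)(35.33) = 285713.33 cm³
x_c = 115166.67 / 4980.00 = 23.13 cm
y_c = 285713.33 / 4980.00 = 57.37 cm

x_c = 23.13 cm, y_c = 57.37 cm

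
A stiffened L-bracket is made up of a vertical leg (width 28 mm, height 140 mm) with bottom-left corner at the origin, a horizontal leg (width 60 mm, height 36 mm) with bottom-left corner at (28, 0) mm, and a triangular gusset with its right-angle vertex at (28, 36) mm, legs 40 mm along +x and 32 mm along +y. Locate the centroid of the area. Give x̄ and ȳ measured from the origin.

x̄ = 30.75 mm, ȳ = 51.06 mm

vertical leg: A = 28 × 140 = 3920.00, centroid at (14.00, 70.00).
horizontal leg: A = 60 × 36 = 2160.00, centroid at (58.00, 18.00).
gusset: A = ½·40·32 = 640.00, centroid at (41.33, 46.67).
ΣA = 6720.00 mm², ΣAx̄ = 206613.33 mm³, ΣAȳ = 343146.67 mm³.
x̄ = 206613.33/6720.00 = 30.75 mm; ȳ = 343146.67/6720.00 = 51.06 mm.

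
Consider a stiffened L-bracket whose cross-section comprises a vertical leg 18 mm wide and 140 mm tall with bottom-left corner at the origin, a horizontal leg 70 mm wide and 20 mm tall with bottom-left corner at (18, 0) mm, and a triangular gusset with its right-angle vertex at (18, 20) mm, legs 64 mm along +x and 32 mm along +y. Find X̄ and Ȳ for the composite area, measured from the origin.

X̄ = 27.74 mm, Ȳ = 44.86 mm

vertical leg: A = 18 × 140 = 2520.00, centroid at (9.00, 70.00).
horizontal leg: A = 70 × 20 = 1400.00, centroid at (53.00, 10.00).
gusset: A = ½·64·32 = 1024.00, centroid at (39.33, 30.67).
ΣA = 4944.00 mm², ΣAX̄ = 137157.33 mm³, ΣAȲ = 221802.67 mm³.
X̄ = 137157.33/4944.00 = 27.74 mm; Ȳ = 221802.67/4944.00 = 44.86 mm.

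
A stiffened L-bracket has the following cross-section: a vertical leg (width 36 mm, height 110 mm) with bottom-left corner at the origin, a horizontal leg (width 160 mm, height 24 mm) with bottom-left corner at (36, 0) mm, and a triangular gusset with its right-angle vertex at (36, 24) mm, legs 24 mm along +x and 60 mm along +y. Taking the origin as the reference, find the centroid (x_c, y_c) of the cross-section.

vertical leg: A = 36 × 110 = 3960.00, centroid at (18.00, 55.00).
horizontal leg: A = 160 × 24 = 3840.00, centroid at (116.00, 12.00).
gusset: A = ½·24·60 = 720.00, centroid at (44.00, 44.00).
ΣA = 8520.00 mm², ΣAx_c = 548400.00 mm³, ΣAy_c = 295560.00 mm³.
x_c = 548400.00/8520.00 = 64.37 mm; y_c = 295560.00/8520.00 = 34.69 mm.

x_c = 64.37 mm, y_c = 34.69 mm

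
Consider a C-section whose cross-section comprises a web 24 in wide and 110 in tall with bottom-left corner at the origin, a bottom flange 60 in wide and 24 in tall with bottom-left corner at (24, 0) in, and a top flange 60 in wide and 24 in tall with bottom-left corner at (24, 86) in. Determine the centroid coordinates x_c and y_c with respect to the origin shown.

Part | A | x̄ᵢ | ȳᵢ | A·x̄ᵢ | A·ȳᵢ
web | 2640.00 | 12.00 | 55.00 | 31680.00 | 145200.00
bottom flange | 1440.00 | 54.00 | 12.00 | 77760.00 | 17280.00
top flange | 1440.00 | 54.00 | 98.00 | 77760.00 | 141120.00
Σ | 5520.00 |  |  | 187200.00 | 303600.00
x_c = 187200.00 / 5520.00 = 33.91 in
y_c = 303600.00 / 5520.00 = 55.00 in

x_c = 33.91 in, y_c = 55.00 in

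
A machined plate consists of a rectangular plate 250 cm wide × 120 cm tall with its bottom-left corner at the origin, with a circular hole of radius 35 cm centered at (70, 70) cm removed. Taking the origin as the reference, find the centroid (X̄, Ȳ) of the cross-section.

Part | A | x̄ᵢ | ȳᵢ | A·x̄ᵢ | A·ȳᵢ
plate | 30000.00 | 125.00 | 60.00 | 3750000.00 | 1800000.00
hole | -3848.45 | 70.00 | 70.00 | -269391.57 | -269391.57
Σ | 26151.55 |  |  | 3480608.43 | 1530608.43
X̄ = 3480608.43 / 26151.55 = 133.09 cm
Ȳ = 1530608.43 / 26151.55 = 58.53 cm

X̄ = 133.09 cm, Ȳ = 58.53 cm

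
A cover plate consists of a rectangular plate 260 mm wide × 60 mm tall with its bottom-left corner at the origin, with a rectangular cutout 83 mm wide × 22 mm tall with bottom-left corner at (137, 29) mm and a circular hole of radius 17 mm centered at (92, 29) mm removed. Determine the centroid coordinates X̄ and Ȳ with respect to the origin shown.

X̄ = 125.80 mm, Ȳ = 28.65 mm

plate: A = 260 × 60 = 15600.00, centroid at (130.00, 30.00).
hole 1: A = −(83 × 22) = -1826.00, centroid at (178.50, 40.00).
hole 2: A = −π·17² = -907.92, centroid at (92.00, 29.00).
ΣA = 12866.08 mm²
ΣAX̄ = (15600.00)(130.00) + (-1826.00)(178.50) + (-907.92)(92.00) = 1618530.33 mm³
ΣAȲ = (15600.00)(30.00) + (-1826.00)(40.00) + (-907.92)(29.00) = 368630.31 mm³
X̄ = 1618530.33 / 12866.08 = 125.80 mm
Ȳ = 368630.31 / 12866.08 = 28.65 mm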